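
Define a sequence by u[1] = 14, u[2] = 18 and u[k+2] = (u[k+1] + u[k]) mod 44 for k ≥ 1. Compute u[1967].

Computing terms: u[1] = 14, u[2] = 18, u[3] = 32, u[4] = 6, u[5] = 38, u[6] = 0, u[7] = 38, u[8] = 38, u[9] = 32, u[10] = 26, u[11] = 14, u[12] = 40, u[13] = 10, u[14] = 6, u[15] = 16, u[16] = 22, u[17] = 38, u[18] = 16, u[19] = 10, u[20] = 26, u[21] = 36, u[22] = 18, u[23] = 10, u[24] = 28, u[25] = 38, u[26] = 22, u[27] = 16, u[28] = 38, u[29] = 10, u[30] = 4, u[31] = 14, u[32] = 18.
The sequence repeats with period 30.
(1967 - 1) mod 30 = 16, so u[1967] = u[17] = 38.

38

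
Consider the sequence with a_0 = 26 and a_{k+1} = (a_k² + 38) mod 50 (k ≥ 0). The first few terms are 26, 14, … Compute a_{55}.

Computing terms: a_0 = 26; a_1 = 14; a_2 = 34; a_3 = 44; a_4 = 24; a_5 = 14.
Since a_5 = a_1 = 14, the sequence is eventually periodic: after a pre-period of length 1 it cycles with period 4.
For k ≥ 1, a_k depends only on (k - 1) mod 4. (55 - 1) mod 4 = 2, so a_{55} = a_3 = 44.

44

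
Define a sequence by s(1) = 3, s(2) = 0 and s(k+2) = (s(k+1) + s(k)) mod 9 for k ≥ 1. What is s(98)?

0

Listing terms: s(1) = 3; s(2) = 0; s(3) = 3; s(4) = 3; s(5) = 6; s(6) = 0; s(7) = 6; s(8) = 6; s(9) = 3; s(10) = 0.
Since (s(9), s(10)) = (s(1), s(2)) = (3, 0) (two consecutive terms determine the rest), the sequence is periodic with period 8.
(98 - 1) mod 8 = 1, so s(98) = s(2) = 0.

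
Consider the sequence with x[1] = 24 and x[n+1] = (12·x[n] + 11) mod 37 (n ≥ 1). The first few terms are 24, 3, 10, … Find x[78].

26

x[1] = 24; x[2] = 3; x[3] = 10; x[4] = 20; x[5] = 29; x[6] = 26; x[7] = 27; x[8] = 2; x[9] = 35; x[10] = 24.
The sequence repeats with period 9.
So x[78] = x[1 + ((78-1) mod 9)] = x[6] = 26.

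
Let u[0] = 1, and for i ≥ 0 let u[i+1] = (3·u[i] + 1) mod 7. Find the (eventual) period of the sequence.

Listing terms: u[0] = 1; u[1] = 4; u[2] = 6; u[3] = 5; u[4] = 2; u[5] = 0; u[6] = 1.
The sequence repeats with period 6.

6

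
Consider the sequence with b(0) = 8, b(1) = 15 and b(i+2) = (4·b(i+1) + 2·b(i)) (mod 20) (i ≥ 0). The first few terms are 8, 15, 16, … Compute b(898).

Computing terms: b(0) = 8; b(1) = 15; b(2) = 16; b(3) = 14; b(4) = 8; b(5) = 0; b(6) = 16; b(7) = 4; b(8) = 8; b(9) = 0.
Since (b(8), b(9)) = (b(4), b(5)) = (8, 0) (two consecutive terms determine the rest), the sequence is eventually periodic: after a pre-period of length 4 it cycles with period 4.
For i ≥ 4, b(i) depends only on (i - 4) mod 4. (898 - 4) mod 4 = 2, so b(898) = b(6) = 16.

16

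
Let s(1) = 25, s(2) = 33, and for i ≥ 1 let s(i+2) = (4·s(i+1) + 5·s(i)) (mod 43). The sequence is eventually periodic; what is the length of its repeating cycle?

We have s(1) = 25; s(2) = 33; s(3) = 42; s(4) = 32; s(5) = 37; s(6) = 7; s(7) = 41; s(8) = 27; s(9) = 12; s(10) = 11; s(11) = 18; s(12) = 41; s(13) = 39; s(14) = 17; s(15) = 5; s(16) = 19; s(17) = 15; s(18) = 26; s(19) = 7; s(20) = 29; s(21) = 22; s(22) = 18; s(23) = 10; s(24) = 1; s(25) = 11; s(26) = 6; s(27) = 36; s(28) = 2; s(29) = 16; s(30) = 31; s(31) = 32; s(32) = 25; s(33) = 2; s(34) = 4; s(35) = 26; s(36) = 38; s(37) = 24; s(38) = 28; s(39) = 17; s(40) = 36; s(41) = 14; s(42) = 21; s(43) = 25; s(44) = 33.
Since (s(43), s(44)) = (s(1), s(2)) = (25, 33) (two consecutive terms determine the rest), the sequence is periodic with period 42.

42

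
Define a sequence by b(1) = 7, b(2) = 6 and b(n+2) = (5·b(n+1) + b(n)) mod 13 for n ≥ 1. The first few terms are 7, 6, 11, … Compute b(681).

b(1) = 7, b(2) = 6, b(3) = 11, b(4) = 9, b(5) = 4, b(6) = 3, b(7) = 6, b(8) = 7, b(9) = 2, b(10) = 4, b(11) = 9, b(12) = 10, b(13) = 7, b(14) = 6.
The sequence repeats with period 12.
So b(681) = b(1 + ((681-1) mod 12)) = b(9) = 2.

2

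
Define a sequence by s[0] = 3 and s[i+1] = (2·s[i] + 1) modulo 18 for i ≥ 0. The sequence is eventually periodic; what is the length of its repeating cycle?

6

Computing terms: s[0] = 3,  s[1] = 7,  s[2] = 15,  s[3] = 13,  s[4] = 9,  s[5] = 1,  s[6] = 3.
The sequence repeats with period 6.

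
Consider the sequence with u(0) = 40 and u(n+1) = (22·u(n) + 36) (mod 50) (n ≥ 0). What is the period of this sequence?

20

Listing terms: u(0) = 40,  u(1) = 16,  u(2) = 38,  u(3) = 22,  u(4) = 20,  u(5) = 26,  u(6) = 8,  u(7) = 12,  u(8) = 0,  u(9) = 36,  u(10) = 28,  u(11) = 2,  u(12) = 30,  u(13) = 46,  u(14) = 48,  u(15) = 42,  u(16) = 10,  u(17) = 6,  u(18) = 18,  u(19) = 32,  u(20) = 40.
The sequence repeats with period 20.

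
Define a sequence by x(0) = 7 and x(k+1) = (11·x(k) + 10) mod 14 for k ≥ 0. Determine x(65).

Listing terms: x(0) = 7, x(1) = 3, x(2) = 1, x(3) = 7.
The sequence repeats with period 3.
(65 - 0) mod 3 = 2, so x(65) = x(2) = 1.

1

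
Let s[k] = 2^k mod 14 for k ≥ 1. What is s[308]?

s[1] = 2, s[2] = 4, s[3] = 8, s[4] = 2.
Since s[4] = s[1] = 2, the sequence is periodic with period 3.
So s[308] = s[1 + ((308-1) mod 3)] = s[2] = 4.

4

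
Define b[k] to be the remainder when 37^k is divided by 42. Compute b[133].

37

Computing terms: b[1] = 37; b[2] = 25; b[3] = 1; b[4] = 37.
Since b[4] = b[1] = 37, the sequence is periodic with period 3.
So b[133] = b[1 + ((133-1) mod 3)] = b[1] = 37.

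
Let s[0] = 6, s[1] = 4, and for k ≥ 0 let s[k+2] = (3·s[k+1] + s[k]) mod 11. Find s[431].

8

We have s[0] = 6,  s[1] = 4,  s[2] = 7,  s[3] = 3,  s[4] = 5,  s[5] = 7,  s[6] = 4,  s[7] = 8,  s[8] = 6,  s[9] = 4.
The sequence repeats with period 8.
(431 - 0) mod 8 = 7, so s[431] = s[7] = 8.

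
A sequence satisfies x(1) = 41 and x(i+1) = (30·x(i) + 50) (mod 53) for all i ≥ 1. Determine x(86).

Listing terms: x(1) = 41, x(2) = 8, x(3) = 25, x(4) = 5, x(5) = 41.
Since x(5) = x(1) = 41, the sequence is periodic with period 4.
So x(86) = x(1 + ((86-1) mod 4)) = x(2) = 8.

8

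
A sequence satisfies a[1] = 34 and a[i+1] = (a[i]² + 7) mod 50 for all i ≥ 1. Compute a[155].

We have a[1] = 34,  a[2] = 13,  a[3] = 26,  a[4] = 33,  a[5] = 46,  a[6] = 23,  a[7] = 36,  a[8] = 3,  a[9] = 16,  a[10] = 13.
Since a[10] = a[2] = 13, the sequence is eventually periodic: after a pre-period of length 1 it cycles with period 8.
For i ≥ 2, a[i] depends only on (i - 2) mod 8. (155 - 2) mod 8 = 1, so a[155] = a[3] = 26.

26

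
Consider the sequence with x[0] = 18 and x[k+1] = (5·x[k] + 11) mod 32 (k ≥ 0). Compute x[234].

12

x[0] = 18; x[1] = 5; x[2] = 4; x[3] = 31; x[4] = 6; x[5] = 9; x[6] = 24; x[7] = 3; x[8] = 26; x[9] = 13; x[10] = 12; x[11] = 7; x[12] = 14; x[13] = 17; x[14] = 0; x[15] = 11; x[16] = 2; x[17] = 21; x[18] = 20; x[19] = 15; x[20] = 22; x[21] = 25; x[22] = 8; x[23] = 19; x[24] = 10; x[25] = 29; x[26] = 28; x[27] = 23; x[28] = 30; x[29] = 1; x[30] = 16; x[31] = 27; x[32] = 18.
Since x[32] = x[0] = 18, the sequence is periodic with period 32.
So x[234] = x[0 + ((234-0) mod 32)] = x[10] = 12.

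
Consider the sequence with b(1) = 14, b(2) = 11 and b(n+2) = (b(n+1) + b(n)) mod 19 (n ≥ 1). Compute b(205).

6

We have b(1) = 14, b(2) = 11, b(3) = 6, b(4) = 17, b(5) = 4, b(6) = 2, b(7) = 6, b(8) = 8, b(9) = 14, b(10) = 3, b(11) = 17, b(12) = 1, b(13) = 18, b(14) = 0, b(15) = 18, b(16) = 18, b(17) = 17, b(18) = 16, b(19) = 14, b(20) = 11.
Since (b(19), b(20)) = (b(1), b(2)) = (14, 11) (two consecutive terms determine the rest), the sequence is periodic with period 18.
So b(205) = b(1 + ((205-1) mod 18)) = b(7) = 6.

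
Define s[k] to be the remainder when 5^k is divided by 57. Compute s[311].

s[0] = 1,  s[1] = 5,  s[2] = 25,  s[3] = 11,  s[4] = 55,  s[5] = 47,  s[6] = 7,  s[7] = 35,  s[8] = 4,  s[9] = 20,  s[10] = 43,  s[11] = 44,  s[12] = 49,  s[13] = 17,  s[14] = 28,  s[15] = 26,  s[16] = 16,  s[17] = 23,  s[18] = 1.
Since s[18] = s[0] = 1, the sequence is periodic with period 18.
So s[311] = s[0 + ((311-0) mod 18)] = s[5] = 47.

47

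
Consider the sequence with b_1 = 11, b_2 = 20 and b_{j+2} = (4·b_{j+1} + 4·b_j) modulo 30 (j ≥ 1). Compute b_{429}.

Listing terms: b_1 = 11, b_2 = 20, b_3 = 4, b_4 = 6, b_5 = 10, b_6 = 4, b_7 = 26, b_8 = 0, b_9 = 14, b_{10} = 26, b_{11} = 10, b_{12} = 24, b_{13} = 16, b_{14} = 10, b_{15} = 14, b_{16} = 6, b_{17} = 20, b_{18} = 14, b_{19} = 16, b_{20} = 0, b_{21} = 4, b_{22} = 16, b_{23} = 20, b_{24} = 24, b_{25} = 26, b_{26} = 20, b_{27} = 4.
Since (b_{26}, b_{27}) = (b_2, b_3) = (20, 4) (two consecutive terms determine the rest), the sequence is eventually periodic: after a pre-period of length 1 it cycles with period 24.
For j ≥ 2, b_j depends only on (j - 2) mod 24. (429 - 2) mod 24 = 19, so b_{429} = b_{21} = 4.

4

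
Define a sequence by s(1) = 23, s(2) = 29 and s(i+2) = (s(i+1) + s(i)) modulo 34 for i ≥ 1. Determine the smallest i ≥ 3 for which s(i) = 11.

Listing terms: s(1) = 23; s(2) = 29; s(3) = 18; s(4) = 13; s(5) = 31; s(6) = 10; s(7) = 7; s(8) = 17; s(9) = 24; s(10) = 7; s(11) = 31; s(12) = 4; s(13) = 1; s(14) = 5; s(15) = 6; s(16) = 11; s(17) = 17; s(18) = 28; s(19) = 11; s(20) = 5; s(21) = 16; s(22) = 21; s(23) = 3; s(24) = 24; s(25) = 27; s(26) = 17; s(27) = 10; s(28) = 27; s(29) = 3; s(30) = 30; s(31) = 33; s(32) = 29; s(33) = 28; s(34) = 23; s(35) = 17; s(36) = 6; s(37) = 23; s(38) = 29.
Since (s(37), s(38)) = (s(1), s(2)) = (23, 29) (two consecutive terms determine the rest), the sequence is periodic with period 36.
The value 11 first appears (with i ≥ 3) at s(16).

16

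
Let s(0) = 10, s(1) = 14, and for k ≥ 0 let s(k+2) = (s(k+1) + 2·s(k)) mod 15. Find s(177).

14

Listing terms: s(0) = 10; s(1) = 14; s(2) = 4; s(3) = 2; s(4) = 10; s(5) = 14.
The sequence repeats with period 4.
(177 - 0) mod 4 = 1, so s(177) = s(1) = 14.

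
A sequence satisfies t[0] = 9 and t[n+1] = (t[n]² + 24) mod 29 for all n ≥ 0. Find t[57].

t[0] = 9; t[1] = 18; t[2] = 0; t[3] = 24; t[4] = 20; t[5] = 18.
Since t[5] = t[1] = 18, the sequence is eventually periodic: after a pre-period of length 1 it cycles with period 4.
For n ≥ 1, t[n] depends only on (n - 1) mod 4. (57 - 1) mod 4 = 0, so t[57] = t[1] = 18.

18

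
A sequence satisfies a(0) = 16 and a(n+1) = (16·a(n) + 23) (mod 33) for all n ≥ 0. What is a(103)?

18

a(0) = 16, a(1) = 15, a(2) = 32, a(3) = 7, a(4) = 3, a(5) = 5, a(6) = 4, a(7) = 21, a(8) = 29, a(9) = 25, a(10) = 27, a(11) = 26, a(12) = 10, a(13) = 18, a(14) = 14, a(15) = 16.
Since a(15) = a(0) = 16, the sequence is periodic with period 15.
(103 - 0) mod 15 = 13, so a(103) = a(13) = 18.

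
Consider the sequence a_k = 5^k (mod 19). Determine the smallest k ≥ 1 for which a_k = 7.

6

We have a_0 = 1, a_1 = 5, a_2 = 6, a_3 = 11, a_4 = 17, a_5 = 9, a_6 = 7, a_7 = 16, a_8 = 4, a_9 = 1.
The sequence repeats with period 9.
The value 7 first appears (with k ≥ 1) at a_6.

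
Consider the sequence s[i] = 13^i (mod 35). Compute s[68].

Listing terms: s[1] = 13,  s[2] = 29,  s[3] = 27,  s[4] = 1,  s[5] = 13.
Since s[5] = s[1] = 13, the sequence is periodic with period 4.
So s[68] = s[1 + ((68-1) mod 4)] = s[4] = 1.

1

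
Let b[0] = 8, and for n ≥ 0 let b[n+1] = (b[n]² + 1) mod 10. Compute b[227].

b[0] = 8, b[1] = 5, b[2] = 6, b[3] = 7, b[4] = 0, b[5] = 1, b[6] = 2, b[7] = 5.
Since b[7] = b[1] = 5, the sequence is eventually periodic: after a pre-period of length 1 it cycles with period 6.
For n ≥ 1, b[n] depends only on (n - 1) mod 6. (227 - 1) mod 6 = 4, so b[227] = b[5] = 1.

1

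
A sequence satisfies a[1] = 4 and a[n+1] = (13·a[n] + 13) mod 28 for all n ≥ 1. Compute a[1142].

9

We have a[1] = 4,  a[2] = 9,  a[3] = 18,  a[4] = 23,  a[5] = 4.
Since a[5] = a[1] = 4, the sequence is periodic with period 4.
So a[1142] = a[1 + ((1142-1) mod 4)] = a[2] = 9.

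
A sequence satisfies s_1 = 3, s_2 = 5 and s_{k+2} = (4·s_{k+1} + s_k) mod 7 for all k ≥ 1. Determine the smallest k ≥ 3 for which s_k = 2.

s_1 = 3,  s_2 = 5,  s_3 = 2,  s_4 = 6,  s_5 = 5,  s_6 = 5,  s_7 = 4,  s_8 = 0,  s_9 = 4,  s_{10} = 2,  s_{11} = 5,  s_{12} = 1,  s_{13} = 2,  s_{14} = 2,  s_{15} = 3,  s_{16} = 0,  s_{17} = 3,  s_{18} = 5.
Since (s_{17}, s_{18}) = (s_1, s_2) = (3, 5) (two consecutive terms determine the rest), the sequence is periodic with period 16.
The value 2 first appears (with k ≥ 3) at s_3.

3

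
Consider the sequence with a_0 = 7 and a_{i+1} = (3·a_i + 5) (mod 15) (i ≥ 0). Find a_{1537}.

11

Listing terms: a_0 = 7,  a_1 = 11,  a_2 = 8,  a_3 = 14,  a_4 = 2,  a_5 = 11.
Since a_5 = a_1 = 11, the sequence is eventually periodic: after a pre-period of length 1 it cycles with period 4.
For i ≥ 1, a_i depends only on (i - 1) mod 4. (1537 - 1) mod 4 = 0, so a_{1537} = a_1 = 11.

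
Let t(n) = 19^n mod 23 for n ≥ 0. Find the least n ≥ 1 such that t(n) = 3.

Listing terms: t(0) = 1,  t(1) = 19,  t(2) = 16,  t(3) = 5,  t(4) = 3,  t(5) = 11,  t(6) = 2,  t(7) = 15,  t(8) = 9,  t(9) = 10,  t(10) = 6,  t(11) = 22,  t(12) = 4,  t(13) = 7,  t(14) = 18,  t(15) = 20,  t(16) = 12,  t(17) = 21,  t(18) = 8,  t(19) = 14,  t(20) = 13,  t(21) = 17,  t(22) = 1.
Since t(22) = t(0) = 1, the sequence is periodic with period 22.
The value 3 first appears (with n ≥ 1) at t(4).

4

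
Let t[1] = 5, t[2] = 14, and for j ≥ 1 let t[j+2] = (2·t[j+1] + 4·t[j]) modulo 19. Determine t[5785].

Computing terms: t[1] = 5,  t[2] = 14,  t[3] = 10,  t[4] = 0,  t[5] = 2,  t[6] = 4,  t[7] = 16,  t[8] = 10,  t[9] = 8,  t[10] = 18,  t[11] = 11,  t[12] = 18,  t[13] = 4,  t[14] = 4,  t[15] = 5,  t[16] = 7,  t[17] = 15,  t[18] = 1,  t[19] = 5,  t[20] = 14.
Since (t[19], t[20]) = (t[1], t[2]) = (5, 14) (two consecutive terms determine the rest), the sequence is periodic with period 18.
(5785 - 1) mod 18 = 6, so t[5785] = t[7] = 16.

16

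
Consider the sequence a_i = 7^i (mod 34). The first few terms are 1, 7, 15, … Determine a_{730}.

19

We have a_0 = 1, a_1 = 7, a_2 = 15, a_3 = 3, a_4 = 21, a_5 = 11, a_6 = 9, a_7 = 29, a_8 = 33, a_9 = 27, a_{10} = 19, a_{11} = 31, a_{12} = 13, a_{13} = 23, a_{14} = 25, a_{15} = 5, a_{16} = 1.
Since a_{16} = a_0 = 1, the sequence is periodic with period 16.
(730 - 0) mod 16 = 10, so a_{730} = a_{10} = 19.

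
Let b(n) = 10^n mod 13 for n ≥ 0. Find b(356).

Listing terms: b(0) = 1,  b(1) = 10,  b(2) = 9,  b(3) = 12,  b(4) = 3,  b(5) = 4,  b(6) = 1.
The sequence repeats with period 6.
(356 - 0) mod 6 = 2, so b(356) = b(2) = 9.

9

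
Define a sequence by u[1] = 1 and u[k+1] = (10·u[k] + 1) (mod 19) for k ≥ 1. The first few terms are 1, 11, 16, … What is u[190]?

3

Listing terms: u[1] = 1; u[2] = 11; u[3] = 16; u[4] = 9; u[5] = 15; u[6] = 18; u[7] = 10; u[8] = 6; u[9] = 4; u[10] = 3; u[11] = 12; u[12] = 7; u[13] = 14; u[14] = 8; u[15] = 5; u[16] = 13; u[17] = 17; u[18] = 0; u[19] = 1.
The sequence repeats with period 18.
(190 - 1) mod 18 = 9, so u[190] = u[10] = 3.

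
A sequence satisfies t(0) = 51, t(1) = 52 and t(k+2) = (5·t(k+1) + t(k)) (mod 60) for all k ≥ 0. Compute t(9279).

Computing terms: t(0) = 51; t(1) = 52; t(2) = 11; t(3) = 47; t(4) = 6; t(5) = 17; t(6) = 31; t(7) = 52; t(8) = 51; t(9) = 7; t(10) = 26; t(11) = 17; t(12) = 51; t(13) = 32; t(14) = 31; t(15) = 7; t(16) = 6; t(17) = 37; t(18) = 11; t(19) = 32; t(20) = 51; t(21) = 47; t(22) = 46; t(23) = 37; t(24) = 51; t(25) = 52.
The sequence repeats with period 24.
So t(9279) = t(0 + ((9279-0) mod 24)) = t(15) = 7.

7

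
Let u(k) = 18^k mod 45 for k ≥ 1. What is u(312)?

36

We have u(1) = 18, u(2) = 9, u(3) = 27, u(4) = 36, u(5) = 18.
Since u(5) = u(1) = 18, the sequence is periodic with period 4.
(312 - 1) mod 4 = 3, so u(312) = u(4) = 36.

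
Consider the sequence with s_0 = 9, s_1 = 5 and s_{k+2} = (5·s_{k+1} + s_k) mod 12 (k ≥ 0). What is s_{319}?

s_0 = 9; s_1 = 5; s_2 = 10; s_3 = 7; s_4 = 9; s_5 = 4; s_6 = 5; s_7 = 5; s_8 = 6; s_9 = 11; s_{10} = 1; s_{11} = 4; s_{12} = 9; s_{13} = 1; s_{14} = 2; s_{15} = 11; s_{16} = 9; s_{17} = 8; s_{18} = 1; s_{19} = 1; s_{20} = 6; s_{21} = 7; s_{22} = 5; s_{23} = 8; s_{24} = 9; s_{25} = 5.
The sequence repeats with period 24.
So s_{319} = s_{0 + ((319-0) mod 24)} = s_7 = 5.

5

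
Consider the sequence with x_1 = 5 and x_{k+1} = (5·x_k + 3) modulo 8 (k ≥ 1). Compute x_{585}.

5

Computing terms: x_1 = 5,  x_2 = 4,  x_3 = 7,  x_4 = 6,  x_5 = 1,  x_6 = 0,  x_7 = 3,  x_8 = 2,  x_9 = 5.
Since x_9 = x_1 = 5, the sequence is periodic with period 8.
(585 - 1) mod 8 = 0, so x_{585} = x_1 = 5.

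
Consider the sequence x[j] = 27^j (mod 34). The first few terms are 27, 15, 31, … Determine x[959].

29

x[1] = 27; x[2] = 15; x[3] = 31; x[4] = 21; x[5] = 23; x[6] = 9; x[7] = 5; x[8] = 33; x[9] = 7; x[10] = 19; x[11] = 3; x[12] = 13; x[13] = 11; x[14] = 25; x[15] = 29; x[16] = 1; x[17] = 27.
The sequence repeats with period 16.
So x[959] = x[1 + ((959-1) mod 16)] = x[15] = 29.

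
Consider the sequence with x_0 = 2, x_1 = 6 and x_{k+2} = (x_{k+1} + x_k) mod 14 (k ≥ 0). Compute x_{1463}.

We have x_0 = 2,  x_1 = 6,  x_2 = 8,  x_3 = 0,  x_4 = 8,  x_5 = 8,  x_6 = 2,  x_7 = 10,  x_8 = 12,  x_9 = 8,  x_{10} = 6,  x_{11} = 0,  x_{12} = 6,  x_{13} = 6,  x_{14} = 12,  x_{15} = 4,  x_{16} = 2,  x_{17} = 6.
The sequence repeats with period 16.
So x_{1463} = x_{0 + ((1463-0) mod 16)} = x_7 = 10.

10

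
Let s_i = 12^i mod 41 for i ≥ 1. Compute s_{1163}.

s_1 = 12; s_2 = 21; s_3 = 6; s_4 = 31; s_5 = 3; s_6 = 36; s_7 = 22; s_8 = 18; s_9 = 11; s_{10} = 9; s_{11} = 26; s_{12} = 25; s_{13} = 13; s_{14} = 33; s_{15} = 27; s_{16} = 37; s_{17} = 34; s_{18} = 39; s_{19} = 17; s_{20} = 40; s_{21} = 29; s_{22} = 20; s_{23} = 35; s_{24} = 10; s_{25} = 38; s_{26} = 5; s_{27} = 19; s_{28} = 23; s_{29} = 30; s_{30} = 32; s_{31} = 15; s_{32} = 16; s_{33} = 28; s_{34} = 8; s_{35} = 14; s_{36} = 4; s_{37} = 7; s_{38} = 2; s_{39} = 24; s_{40} = 1; s_{41} = 12.
The sequence repeats with period 40.
(1163 - 1) mod 40 = 2, so s_{1163} = s_3 = 6.

6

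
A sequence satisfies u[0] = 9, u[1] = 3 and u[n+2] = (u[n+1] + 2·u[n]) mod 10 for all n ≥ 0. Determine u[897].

3

Listing terms: u[0] = 9, u[1] = 3, u[2] = 1, u[3] = 7, u[4] = 9, u[5] = 3.
Since (u[4], u[5]) = (u[0], u[1]) = (9, 3) (two consecutive terms determine the rest), the sequence is periodic with period 4.
So u[897] = u[0 + ((897-0) mod 4)] = u[1] = 3.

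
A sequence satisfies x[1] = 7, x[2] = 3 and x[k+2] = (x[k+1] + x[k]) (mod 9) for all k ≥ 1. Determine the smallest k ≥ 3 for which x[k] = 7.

11

Listing terms: x[1] = 7,  x[2] = 3,  x[3] = 1,  x[4] = 4,  x[5] = 5,  x[6] = 0,  x[7] = 5,  x[8] = 5,  x[9] = 1,  x[10] = 6,  x[11] = 7,  x[12] = 4,  x[13] = 2,  x[14] = 6,  x[15] = 8,  x[16] = 5,  x[17] = 4,  x[18] = 0,  x[19] = 4,  x[20] = 4,  x[21] = 8,  x[22] = 3,  x[23] = 2,  x[24] = 5,  x[25] = 7,  x[26] = 3.
Since (x[25], x[26]) = (x[1], x[2]) = (7, 3) (two consecutive terms determine the rest), the sequence is periodic with period 24.
The value 7 first appears (with k ≥ 3) at x[11].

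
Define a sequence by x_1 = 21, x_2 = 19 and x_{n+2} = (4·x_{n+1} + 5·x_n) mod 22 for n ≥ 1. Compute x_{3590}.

9

x_1 = 21,  x_2 = 19,  x_3 = 5,  x_4 = 5,  x_5 = 1,  x_6 = 7,  x_7 = 11,  x_8 = 13,  x_9 = 19,  x_{10} = 9,  x_{11} = 21,  x_{12} = 19.
Since (x_{11}, x_{12}) = (x_1, x_2) = (21, 19) (two consecutive terms determine the rest), the sequence is periodic with period 10.
So x_{3590} = x_{1 + ((3590-1) mod 10)} = x_{10} = 9.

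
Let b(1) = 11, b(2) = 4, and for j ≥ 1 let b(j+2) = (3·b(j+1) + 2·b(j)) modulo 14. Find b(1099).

We have b(1) = 11; b(2) = 4; b(3) = 6; b(4) = 12; b(5) = 6; b(6) = 0; b(7) = 12; b(8) = 8; b(9) = 6; b(10) = 6; b(11) = 2; b(12) = 4; b(13) = 2; b(14) = 0; b(15) = 4; b(16) = 12; b(17) = 2; b(18) = 2; b(19) = 10; b(20) = 6; b(21) = 10; b(22) = 0; b(23) = 6; b(24) = 4; b(25) = 10; b(26) = 10; b(27) = 8; b(28) = 2; b(29) = 8; b(30) = 0; b(31) = 2; b(32) = 6; b(33) = 8; b(34) = 8; b(35) = 12; b(36) = 10; b(37) = 12; b(38) = 0; b(39) = 10; b(40) = 2; b(41) = 12; b(42) = 12; b(43) = 4; b(44) = 8; b(45) = 4; b(46) = 0; b(47) = 8; b(48) = 10; b(49) = 4; b(50) = 4; b(51) = 6.
Since (b(50), b(51)) = (b(2), b(3)) = (4, 6) (two consecutive terms determine the rest), the sequence is eventually periodic: after a pre-period of length 1 it cycles with period 48.
For j ≥ 2, b(j) depends only on (j - 2) mod 48. (1099 - 2) mod 48 = 41, so b(1099) = b(43) = 4.

4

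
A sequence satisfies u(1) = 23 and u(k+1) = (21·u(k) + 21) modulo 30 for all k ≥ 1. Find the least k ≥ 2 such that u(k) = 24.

2

u(1) = 23,  u(2) = 24,  u(3) = 15,  u(4) = 6,  u(5) = 27,  u(6) = 18,  u(7) = 9,  u(8) = 0,  u(9) = 21,  u(10) = 12,  u(11) = 3,  u(12) = 24.
Since u(12) = u(2) = 24, the sequence is eventually periodic: after a pre-period of length 1 it cycles with period 10.
The value 24 first appears (with k ≥ 2) at u(2).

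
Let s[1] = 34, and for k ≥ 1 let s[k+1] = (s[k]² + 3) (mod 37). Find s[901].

s[1] = 34; s[2] = 12; s[3] = 36; s[4] = 4; s[5] = 19; s[6] = 31; s[7] = 2; s[8] = 7; s[9] = 15; s[10] = 6; s[11] = 2.
Since s[11] = s[7] = 2, the sequence is eventually periodic: after a pre-period of length 6 it cycles with period 4.
For k ≥ 7, s[k] depends only on (k - 7) mod 4. (901 - 7) mod 4 = 2, so s[901] = s[9] = 15.

15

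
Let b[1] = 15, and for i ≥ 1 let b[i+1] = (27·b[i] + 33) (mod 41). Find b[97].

We have b[1] = 15, b[2] = 28, b[3] = 10, b[4] = 16, b[5] = 14, b[6] = 1, b[7] = 19, b[8] = 13, b[9] = 15.
Since b[9] = b[1] = 15, the sequence is periodic with period 8.
(97 - 1) mod 8 = 0, so b[97] = b[1] = 15.

15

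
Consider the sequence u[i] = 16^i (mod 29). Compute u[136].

7

We have u[0] = 1, u[1] = 16, u[2] = 24, u[3] = 7, u[4] = 25, u[5] = 23, u[6] = 20, u[7] = 1.
Since u[7] = u[0] = 1, the sequence is periodic with period 7.
So u[136] = u[0 + ((136-0) mod 7)] = u[3] = 7.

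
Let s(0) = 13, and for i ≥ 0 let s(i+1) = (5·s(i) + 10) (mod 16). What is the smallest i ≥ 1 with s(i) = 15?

We have s(0) = 13,  s(1) = 11,  s(2) = 1,  s(3) = 15,  s(4) = 5,  s(5) = 3,  s(6) = 9,  s(7) = 7,  s(8) = 13.
Since s(8) = s(0) = 13, the sequence is periodic with period 8.
The value 15 first appears (with i ≥ 1) at s(3).

3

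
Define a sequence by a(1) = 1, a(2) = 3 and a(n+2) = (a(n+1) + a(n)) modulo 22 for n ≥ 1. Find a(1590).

We have a(1) = 1; a(2) = 3; a(3) = 4; a(4) = 7; a(5) = 11; a(6) = 18; a(7) = 7; a(8) = 3; a(9) = 10; a(10) = 13; a(11) = 1; a(12) = 14; a(13) = 15; a(14) = 7; a(15) = 0; a(16) = 7; a(17) = 7; a(18) = 14; a(19) = 21; a(20) = 13; a(21) = 12; a(22) = 3; a(23) = 15; a(24) = 18; a(25) = 11; a(26) = 7; a(27) = 18; a(28) = 3; a(29) = 21; a(30) = 2; a(31) = 1; a(32) = 3.
The sequence repeats with period 30.
So a(1590) = a(1 + ((1590-1) mod 30)) = a(30) = 2.

2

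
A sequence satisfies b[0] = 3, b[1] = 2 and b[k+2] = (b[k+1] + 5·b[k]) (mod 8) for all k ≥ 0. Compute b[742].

0

b[0] = 3, b[1] = 2, b[2] = 1, b[3] = 3, b[4] = 0, b[5] = 7, b[6] = 7, b[7] = 2, b[8] = 5, b[9] = 7, b[10] = 0, b[11] = 3, b[12] = 3, b[13] = 2.
The sequence repeats with period 12.
So b[742] = b[0 + ((742-0) mod 12)] = b[10] = 0.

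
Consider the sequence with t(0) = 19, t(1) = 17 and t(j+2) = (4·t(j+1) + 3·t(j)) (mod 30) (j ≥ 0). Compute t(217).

We have t(0) = 19; t(1) = 17; t(2) = 5; t(3) = 11; t(4) = 29; t(5) = 29; t(6) = 23; t(7) = 29; t(8) = 5; t(9) = 17; t(10) = 23; t(11) = 23; t(12) = 11; t(13) = 23; t(14) = 5; t(15) = 29; t(16) = 11; t(17) = 11; t(18) = 17; t(19) = 11; t(20) = 5; t(21) = 23; t(22) = 17; t(23) = 17; t(24) = 29; t(25) = 17; t(26) = 5.
Since (t(25), t(26)) = (t(1), t(2)) = (17, 5) (two consecutive terms determine the rest), the sequence is eventually periodic: after a pre-period of length 1 it cycles with period 24.
For j ≥ 1, t(j) depends only on (j - 1) mod 24. (217 - 1) mod 24 = 0, so t(217) = t(1) = 17.

17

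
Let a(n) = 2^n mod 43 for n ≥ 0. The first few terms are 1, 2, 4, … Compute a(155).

a(0) = 1, a(1) = 2, a(2) = 4, a(3) = 8, a(4) = 16, a(5) = 32, a(6) = 21, a(7) = 42, a(8) = 41, a(9) = 39, a(10) = 35, a(11) = 27, a(12) = 11, a(13) = 22, a(14) = 1.
The sequence repeats with period 14.
(155 - 0) mod 14 = 1, so a(155) = a(1) = 2.

2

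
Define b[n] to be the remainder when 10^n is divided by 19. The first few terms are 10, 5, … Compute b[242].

b[1] = 10, b[2] = 5, b[3] = 12, b[4] = 6, b[5] = 3, b[6] = 11, b[7] = 15, b[8] = 17, b[9] = 18, b[10] = 9, b[11] = 14, b[12] = 7, b[13] = 13, b[14] = 16, b[15] = 8, b[16] = 4, b[17] = 2, b[18] = 1, b[19] = 10.
Since b[19] = b[1] = 10, the sequence is periodic with period 18.
So b[242] = b[1 + ((242-1) mod 18)] = b[8] = 17.

17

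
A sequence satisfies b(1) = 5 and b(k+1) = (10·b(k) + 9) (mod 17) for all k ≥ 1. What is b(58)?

We have b(1) = 5; b(2) = 8; b(3) = 4; b(4) = 15; b(5) = 6; b(6) = 1; b(7) = 2; b(8) = 12; b(9) = 10; b(10) = 7; b(11) = 11; b(12) = 0; b(13) = 9; b(14) = 14; b(15) = 13; b(16) = 3; b(17) = 5.
The sequence repeats with period 16.
(58 - 1) mod 16 = 9, so b(58) = b(10) = 7.

7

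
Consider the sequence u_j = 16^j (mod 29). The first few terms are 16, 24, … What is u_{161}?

Listing terms: u_1 = 16, u_2 = 24, u_3 = 7, u_4 = 25, u_5 = 23, u_6 = 20, u_7 = 1, u_8 = 16.
Since u_8 = u_1 = 16, the sequence is periodic with period 7.
So u_{161} = u_{1 + ((161-1) mod 7)} = u_7 = 1.

1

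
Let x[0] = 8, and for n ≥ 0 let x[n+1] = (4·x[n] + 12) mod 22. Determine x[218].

16

Listing terms: x[0] = 8, x[1] = 0, x[2] = 12, x[3] = 16, x[4] = 10, x[5] = 8.
Since x[5] = x[0] = 8, the sequence is periodic with period 5.
(218 - 0) mod 5 = 3, so x[218] = x[3] = 16.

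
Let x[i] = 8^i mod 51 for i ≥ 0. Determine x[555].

Listing terms: x[0] = 1; x[1] = 8; x[2] = 13; x[3] = 2; x[4] = 16; x[5] = 26; x[6] = 4; x[7] = 32; x[8] = 1.
The sequence repeats with period 8.
(555 - 0) mod 8 = 3, so x[555] = x[3] = 2.

2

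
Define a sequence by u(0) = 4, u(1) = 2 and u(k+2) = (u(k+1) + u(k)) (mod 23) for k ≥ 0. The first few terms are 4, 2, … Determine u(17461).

Listing terms: u(0) = 4, u(1) = 2, u(2) = 6, u(3) = 8, u(4) = 14, u(5) = 22, u(6) = 13, u(7) = 12, u(8) = 2, u(9) = 14, u(10) = 16, u(11) = 7, u(12) = 0, u(13) = 7, u(14) = 7, u(15) = 14, u(16) = 21, u(17) = 12, u(18) = 10, u(19) = 22, u(20) = 9, u(21) = 8, u(22) = 17, u(23) = 2, u(24) = 19, u(25) = 21, u(26) = 17, u(27) = 15, u(28) = 9, u(29) = 1, u(30) = 10, u(31) = 11, u(32) = 21, u(33) = 9, u(34) = 7, u(35) = 16, u(36) = 0, u(37) = 16, u(38) = 16, u(39) = 9, u(40) = 2, u(41) = 11, u(42) = 13, u(43) = 1, u(44) = 14, u(45) = 15, u(46) = 6, u(47) = 21, u(48) = 4, u(49) = 2.
The sequence repeats with period 48.
So u(17461) = u(0 + ((17461-0) mod 48)) = u(37) = 16.

16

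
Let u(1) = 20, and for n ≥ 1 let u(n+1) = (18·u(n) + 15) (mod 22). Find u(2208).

We have u(1) = 20,  u(2) = 1,  u(3) = 11,  u(4) = 15,  u(5) = 21,  u(6) = 19,  u(7) = 5,  u(8) = 17,  u(9) = 13,  u(10) = 7,  u(11) = 9,  u(12) = 1.
Since u(12) = u(2) = 1, the sequence is eventually periodic: after a pre-period of length 1 it cycles with period 10.
For n ≥ 2, u(n) depends only on (n - 2) mod 10. (2208 - 2) mod 10 = 6, so u(2208) = u(8) = 17.

17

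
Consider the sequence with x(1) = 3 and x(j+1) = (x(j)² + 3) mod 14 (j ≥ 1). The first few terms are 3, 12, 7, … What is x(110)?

12

x(1) = 3, x(2) = 12, x(3) = 7, x(4) = 10, x(5) = 5, x(6) = 0, x(7) = 3.
Since x(7) = x(1) = 3, the sequence is periodic with period 6.
(110 - 1) mod 6 = 1, so x(110) = x(2) = 12.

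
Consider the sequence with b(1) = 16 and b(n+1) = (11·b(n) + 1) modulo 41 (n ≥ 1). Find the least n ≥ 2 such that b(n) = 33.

b(1) = 16, b(2) = 13, b(3) = 21, b(4) = 27, b(5) = 11, b(6) = 40, b(7) = 31, b(8) = 14, b(9) = 32, b(10) = 25, b(11) = 30, b(12) = 3, b(13) = 34, b(14) = 6, b(15) = 26, b(16) = 0, b(17) = 1, b(18) = 12, b(19) = 10, b(20) = 29, b(21) = 33, b(22) = 36, b(23) = 28, b(24) = 22, b(25) = 38, b(26) = 9, b(27) = 18, b(28) = 35, b(29) = 17, b(30) = 24, b(31) = 19, b(32) = 5, b(33) = 15, b(34) = 2, b(35) = 23, b(36) = 8, b(37) = 7, b(38) = 37, b(39) = 39, b(40) = 20, b(41) = 16.
Since b(41) = b(1) = 16, the sequence is periodic with period 40.
The value 33 first appears (with n ≥ 2) at b(21).

21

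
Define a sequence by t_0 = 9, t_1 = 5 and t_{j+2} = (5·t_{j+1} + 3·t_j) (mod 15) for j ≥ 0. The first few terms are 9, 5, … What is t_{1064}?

4

We have t_0 = 9, t_1 = 5, t_2 = 7, t_3 = 5, t_4 = 1, t_5 = 5, t_6 = 13, t_7 = 5, t_8 = 4, t_9 = 5, t_{10} = 7.
Since (t_9, t_{10}) = (t_1, t_2) = (5, 7) (two consecutive terms determine the rest), the sequence is eventually periodic: after a pre-period of length 1 it cycles with period 8.
For j ≥ 1, t_j depends only on (j - 1) mod 8. (1064 - 1) mod 8 = 7, so t_{1064} = t_8 = 4.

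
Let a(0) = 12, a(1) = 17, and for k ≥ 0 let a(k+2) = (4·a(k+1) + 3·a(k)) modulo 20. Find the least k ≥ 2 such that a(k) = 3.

15

We have a(0) = 12,  a(1) = 17,  a(2) = 4,  a(3) = 7,  a(4) = 0,  a(5) = 1,  a(6) = 4,  a(7) = 19,  a(8) = 8,  a(9) = 9,  a(10) = 0,  a(11) = 7,  a(12) = 8,  a(13) = 13,  a(14) = 16,  a(15) = 3,  a(16) = 0,  a(17) = 9,  a(18) = 16,  a(19) = 11,  a(20) = 12,  a(21) = 1,  a(22) = 0,  a(23) = 3,  a(24) = 12,  a(25) = 17.
Since (a(24), a(25)) = (a(0), a(1)) = (12, 17) (two consecutive terms determine the rest), the sequence is periodic with period 24.
The value 3 first appears (with k ≥ 2) at a(15).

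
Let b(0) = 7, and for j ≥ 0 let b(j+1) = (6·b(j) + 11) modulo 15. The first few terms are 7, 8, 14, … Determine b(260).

b(0) = 7, b(1) = 8, b(2) = 14, b(3) = 5, b(4) = 11, b(5) = 2, b(6) = 8.
Since b(6) = b(1) = 8, the sequence is eventually periodic: after a pre-period of length 1 it cycles with period 5.
For j ≥ 1, b(j) depends only on (j - 1) mod 5. (260 - 1) mod 5 = 4, so b(260) = b(5) = 2.

2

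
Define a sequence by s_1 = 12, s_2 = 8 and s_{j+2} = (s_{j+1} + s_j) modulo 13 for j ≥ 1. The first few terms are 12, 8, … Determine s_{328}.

2

Listing terms: s_1 = 12,  s_2 = 8,  s_3 = 7,  s_4 = 2,  s_5 = 9,  s_6 = 11,  s_7 = 7,  s_8 = 5,  s_9 = 12,  s_{10} = 4,  s_{11} = 3,  s_{12} = 7,  s_{13} = 10,  s_{14} = 4,  s_{15} = 1,  s_{16} = 5,  s_{17} = 6,  s_{18} = 11,  s_{19} = 4,  s_{20} = 2,  s_{21} = 6,  s_{22} = 8,  s_{23} = 1,  s_{24} = 9,  s_{25} = 10,  s_{26} = 6,  s_{27} = 3,  s_{28} = 9,  s_{29} = 12,  s_{30} = 8.
Since (s_{29}, s_{30}) = (s_1, s_2) = (12, 8) (two consecutive terms determine the rest), the sequence is periodic with period 28.
So s_{328} = s_{1 + ((328-1) mod 28)} = s_{20} = 2.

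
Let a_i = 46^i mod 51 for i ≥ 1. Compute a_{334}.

49

We have a_1 = 46,  a_2 = 25,  a_3 = 28,  a_4 = 13,  a_5 = 37,  a_6 = 19,  a_7 = 7,  a_8 = 16,  a_9 = 22,  a_{10} = 43,  a_{11} = 40,  a_{12} = 4,  a_{13} = 31,  a_{14} = 49,  a_{15} = 10,  a_{16} = 1,  a_{17} = 46.
The sequence repeats with period 16.
So a_{334} = a_{1 + ((334-1) mod 16)} = a_{14} = 49.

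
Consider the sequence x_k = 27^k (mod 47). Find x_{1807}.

Listing terms: x_1 = 27; x_2 = 24; x_3 = 37; x_4 = 12; x_5 = 42; x_6 = 6; x_7 = 21; x_8 = 3; x_9 = 34; x_{10} = 25; x_{11} = 17; x_{12} = 36; x_{13} = 32; x_{14} = 18; x_{15} = 16; x_{16} = 9; x_{17} = 8; x_{18} = 28; x_{19} = 4; x_{20} = 14; x_{21} = 2; x_{22} = 7; x_{23} = 1; x_{24} = 27.
Since x_{24} = x_1 = 27, the sequence is periodic with period 23.
So x_{1807} = x_{1 + ((1807-1) mod 23)} = x_{13} = 32.

32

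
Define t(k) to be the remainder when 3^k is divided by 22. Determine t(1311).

3

Computing terms: t(1) = 3; t(2) = 9; t(3) = 5; t(4) = 15; t(5) = 1; t(6) = 3.
Since t(6) = t(1) = 3, the sequence is periodic with period 5.
So t(1311) = t(1 + ((1311-1) mod 5)) = t(1) = 3.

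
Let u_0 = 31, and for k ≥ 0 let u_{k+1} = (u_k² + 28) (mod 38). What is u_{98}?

29

We have u_0 = 31,  u_1 = 1,  u_2 = 29,  u_3 = 33,  u_4 = 15,  u_5 = 25,  u_6 = 7,  u_7 = 1.
Since u_7 = u_1 = 1, the sequence is eventually periodic: after a pre-period of length 1 it cycles with period 6.
For k ≥ 1, u_k depends only on (k - 1) mod 6. (98 - 1) mod 6 = 1, so u_{98} = u_2 = 29.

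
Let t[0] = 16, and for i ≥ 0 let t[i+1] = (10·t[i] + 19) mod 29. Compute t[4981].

10

t[0] = 16, t[1] = 5, t[2] = 11, t[3] = 13, t[4] = 4, t[5] = 1, t[6] = 0, t[7] = 19, t[8] = 6, t[9] = 21, t[10] = 26, t[11] = 18, t[12] = 25, t[13] = 8, t[14] = 12, t[15] = 23, t[16] = 17, t[17] = 15, t[18] = 24, t[19] = 27, t[20] = 28, t[21] = 9, t[22] = 22, t[23] = 7, t[24] = 2, t[25] = 10, t[26] = 3, t[27] = 20, t[28] = 16.
Since t[28] = t[0] = 16, the sequence is periodic with period 28.
So t[4981] = t[0 + ((4981-0) mod 28)] = t[25] = 10.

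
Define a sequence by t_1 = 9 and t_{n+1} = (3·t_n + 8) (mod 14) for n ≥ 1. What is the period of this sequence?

6

t_1 = 9; t_2 = 7; t_3 = 1; t_4 = 11; t_5 = 13; t_6 = 5; t_7 = 9.
The sequence repeats with period 6.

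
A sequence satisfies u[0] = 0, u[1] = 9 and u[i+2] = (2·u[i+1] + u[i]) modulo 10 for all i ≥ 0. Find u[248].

u[0] = 0,  u[1] = 9,  u[2] = 8,  u[3] = 5,  u[4] = 8,  u[5] = 1,  u[6] = 0,  u[7] = 1,  u[8] = 2,  u[9] = 5,  u[10] = 2,  u[11] = 9,  u[12] = 0,  u[13] = 9.
Since (u[12], u[13]) = (u[0], u[1]) = (0, 9) (two consecutive terms determine the rest), the sequence is periodic with period 12.
(248 - 0) mod 12 = 8, so u[248] = u[8] = 2.

2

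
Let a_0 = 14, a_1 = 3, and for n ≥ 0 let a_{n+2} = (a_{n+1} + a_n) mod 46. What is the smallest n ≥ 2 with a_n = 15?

We have a_0 = 14, a_1 = 3, a_2 = 17, a_3 = 20, a_4 = 37, a_5 = 11, a_6 = 2, a_7 = 13, a_8 = 15, a_9 = 28, a_{10} = 43, a_{11} = 25, a_{12} = 22, a_{13} = 1, a_{14} = 23, a_{15} = 24, a_{16} = 1, a_{17} = 25, a_{18} = 26, a_{19} = 5, a_{20} = 31, a_{21} = 36, a_{22} = 21, a_{23} = 11, a_{24} = 32, a_{25} = 43, a_{26} = 29, a_{27} = 26, a_{28} = 9, a_{29} = 35, a_{30} = 44, a_{31} = 33, a_{32} = 31, a_{33} = 18, a_{34} = 3, a_{35} = 21, a_{36} = 24, a_{37} = 45, a_{38} = 23, a_{39} = 22, a_{40} = 45, a_{41} = 21, a_{42} = 20, a_{43} = 41, a_{44} = 15, a_{45} = 10, a_{46} = 25, a_{47} = 35, a_{48} = 14, a_{49} = 3.
The sequence repeats with period 48.
The value 15 first appears (with n ≥ 2) at a_8.

8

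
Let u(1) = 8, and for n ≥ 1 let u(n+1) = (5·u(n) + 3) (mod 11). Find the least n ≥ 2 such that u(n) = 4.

Computing terms: u(1) = 8, u(2) = 10, u(3) = 9, u(4) = 4, u(5) = 1, u(6) = 8.
The sequence repeats with period 5.
The value 4 first appears (with n ≥ 2) at u(4).

4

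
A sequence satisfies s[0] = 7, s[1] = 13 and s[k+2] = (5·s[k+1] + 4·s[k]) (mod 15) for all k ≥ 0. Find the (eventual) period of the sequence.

We have s[0] = 7,  s[1] = 13,  s[2] = 3,  s[3] = 7,  s[4] = 2,  s[5] = 8,  s[6] = 3,  s[7] = 2,  s[8] = 7,  s[9] = 13.
Since (s[8], s[9]) = (s[0], s[1]) = (7, 13) (two consecutive terms determine the rest), the sequence is periodic with period 8.

8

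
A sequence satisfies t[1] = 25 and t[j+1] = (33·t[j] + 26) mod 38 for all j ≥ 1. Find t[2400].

Computing terms: t[1] = 25, t[2] = 15, t[3] = 27, t[4] = 5, t[5] = 1, t[6] = 21, t[7] = 35, t[8] = 3, t[9] = 11, t[10] = 9, t[11] = 19, t[12] = 7, t[13] = 29, t[14] = 33, t[15] = 13, t[16] = 37, t[17] = 31, t[18] = 23, t[19] = 25.
The sequence repeats with period 18.
So t[2400] = t[1 + ((2400-1) mod 18)] = t[6] = 21.

21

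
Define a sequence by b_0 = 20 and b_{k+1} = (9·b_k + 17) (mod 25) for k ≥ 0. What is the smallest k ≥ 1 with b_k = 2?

3

We have b_0 = 20,  b_1 = 22,  b_2 = 15,  b_3 = 2,  b_4 = 10,  b_5 = 7,  b_6 = 5,  b_7 = 12,  b_8 = 0,  b_9 = 17,  b_{10} = 20.
Since b_{10} = b_0 = 20, the sequence is periodic with period 10.
The value 2 first appears (with k ≥ 1) at b_3.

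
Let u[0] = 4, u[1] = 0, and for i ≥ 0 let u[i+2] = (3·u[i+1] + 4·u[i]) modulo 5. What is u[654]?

We have u[0] = 4; u[1] = 0; u[2] = 1; u[3] = 3; u[4] = 3; u[5] = 1; u[6] = 0; u[7] = 4; u[8] = 2; u[9] = 2; u[10] = 4; u[11] = 0.
The sequence repeats with period 10.
(654 - 0) mod 10 = 4, so u[654] = u[4] = 3.

3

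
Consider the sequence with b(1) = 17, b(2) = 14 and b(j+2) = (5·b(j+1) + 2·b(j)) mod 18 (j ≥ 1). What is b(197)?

b(1) = 17, b(2) = 14, b(3) = 14, b(4) = 8, b(5) = 14, b(6) = 14.
Since (b(5), b(6)) = (b(2), b(3)) = (14, 14) (two consecutive terms determine the rest), the sequence is eventually periodic: after a pre-period of length 1 it cycles with period 3.
For j ≥ 2, b(j) depends only on (j - 2) mod 3. (197 - 2) mod 3 = 0, so b(197) = b(2) = 14.

14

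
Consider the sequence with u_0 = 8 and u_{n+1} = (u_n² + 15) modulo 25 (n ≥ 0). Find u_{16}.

16

We have u_0 = 8, u_1 = 4, u_2 = 6, u_3 = 1, u_4 = 16, u_5 = 21, u_6 = 6.
Since u_6 = u_2 = 6, the sequence is eventually periodic: after a pre-period of length 2 it cycles with period 4.
For n ≥ 2, u_n depends only on (n - 2) mod 4. (16 - 2) mod 4 = 2, so u_{16} = u_4 = 16.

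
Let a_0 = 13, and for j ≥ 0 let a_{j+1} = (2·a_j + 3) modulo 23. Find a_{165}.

13

Listing terms: a_0 = 13; a_1 = 6; a_2 = 15; a_3 = 10; a_4 = 0; a_5 = 3; a_6 = 9; a_7 = 21; a_8 = 22; a_9 = 1; a_{10} = 5; a_{11} = 13.
The sequence repeats with period 11.
So a_{165} = a_{0 + ((165-0) mod 11)} = a_0 = 13.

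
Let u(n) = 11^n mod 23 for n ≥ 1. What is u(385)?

22

Listing terms: u(1) = 11, u(2) = 6, u(3) = 20, u(4) = 13, u(5) = 5, u(6) = 9, u(7) = 7, u(8) = 8, u(9) = 19, u(10) = 2, u(11) = 22, u(12) = 12, u(13) = 17, u(14) = 3, u(15) = 10, u(16) = 18, u(17) = 14, u(18) = 16, u(19) = 15, u(20) = 4, u(21) = 21, u(22) = 1, u(23) = 11.
Since u(23) = u(1) = 11, the sequence is periodic with period 22.
(385 - 1) mod 22 = 10, so u(385) = u(11) = 22.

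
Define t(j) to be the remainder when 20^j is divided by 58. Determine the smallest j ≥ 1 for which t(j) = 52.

Listing terms: t(0) = 1; t(1) = 20; t(2) = 52; t(3) = 54; t(4) = 36; t(5) = 24; t(6) = 16; t(7) = 30; t(8) = 20.
Since t(8) = t(1) = 20, the sequence is eventually periodic: after a pre-period of length 1 it cycles with period 7.
The value 52 first appears (with j ≥ 1) at t(2).

2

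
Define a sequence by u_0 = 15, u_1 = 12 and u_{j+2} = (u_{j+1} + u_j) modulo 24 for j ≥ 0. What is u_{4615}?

12

u_0 = 15,  u_1 = 12,  u_2 = 3,  u_3 = 15,  u_4 = 18,  u_5 = 9,  u_6 = 3,  u_7 = 12,  u_8 = 15,  u_9 = 3,  u_{10} = 18,  u_{11} = 21,  u_{12} = 15,  u_{13} = 12.
Since (u_{12}, u_{13}) = (u_0, u_1) = (15, 12) (two consecutive terms determine the rest), the sequence is periodic with period 12.
So u_{4615} = u_{0 + ((4615-0) mod 12)} = u_7 = 12.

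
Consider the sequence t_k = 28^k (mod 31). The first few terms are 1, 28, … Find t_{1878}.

Computing terms: t_0 = 1; t_1 = 28; t_2 = 9; t_3 = 4; t_4 = 19; t_5 = 5; t_6 = 16; t_7 = 14; t_8 = 20; t_9 = 2; t_{10} = 25; t_{11} = 18; t_{12} = 8; t_{13} = 7; t_{14} = 10; t_{15} = 1.
Since t_{15} = t_0 = 1, the sequence is periodic with period 15.
So t_{1878} = t_{0 + ((1878-0) mod 15)} = t_3 = 4.

4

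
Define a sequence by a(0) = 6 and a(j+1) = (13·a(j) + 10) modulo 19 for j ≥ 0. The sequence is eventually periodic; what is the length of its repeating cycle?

Computing terms: a(0) = 6; a(1) = 12; a(2) = 14; a(3) = 2; a(4) = 17; a(5) = 3; a(6) = 11; a(7) = 1; a(8) = 4; a(9) = 5; a(10) = 18; a(11) = 16; a(12) = 9; a(13) = 13; a(14) = 8; a(15) = 0; a(16) = 10; a(17) = 7; a(18) = 6.
Since a(18) = a(0) = 6, the sequence is periodic with period 18.

18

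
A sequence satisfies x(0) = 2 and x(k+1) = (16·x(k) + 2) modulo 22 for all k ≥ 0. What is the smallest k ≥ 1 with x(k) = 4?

3

Computing terms: x(0) = 2; x(1) = 12; x(2) = 18; x(3) = 4; x(4) = 0; x(5) = 2.
The sequence repeats with period 5.
The value 4 first appears (with k ≥ 1) at x(3).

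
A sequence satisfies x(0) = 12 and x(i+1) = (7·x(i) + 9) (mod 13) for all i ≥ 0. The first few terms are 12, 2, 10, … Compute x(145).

Computing terms: x(0) = 12; x(1) = 2; x(2) = 10; x(3) = 1; x(4) = 3; x(5) = 4; x(6) = 11; x(7) = 8; x(8) = 0; x(9) = 9; x(10) = 7; x(11) = 6; x(12) = 12.
The sequence repeats with period 12.
(145 - 0) mod 12 = 1, so x(145) = x(1) = 2.

2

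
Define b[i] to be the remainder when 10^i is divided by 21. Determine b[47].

Listing terms: b[0] = 1; b[1] = 10; b[2] = 16; b[3] = 13; b[4] = 4; b[5] = 19; b[6] = 1.
Since b[6] = b[0] = 1, the sequence is periodic with period 6.
(47 - 0) mod 6 = 5, so b[47] = b[5] = 19.

19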